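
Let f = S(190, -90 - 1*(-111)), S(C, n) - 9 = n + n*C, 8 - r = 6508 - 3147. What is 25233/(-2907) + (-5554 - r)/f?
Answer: -11981663/1298460 ≈ -9.2276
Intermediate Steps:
r = -3353 (r = 8 - (6508 - 3147) = 8 - 1*3361 = 8 - 3361 = -3353)
S(C, n) = 9 + n + C*n (S(C, n) = 9 + (n + n*C) = 9 + (n + C*n) = 9 + n + C*n)
f = 4020 (f = 9 + (-90 - 1*(-111)) + 190*(-90 - 1*(-111)) = 9 + (-90 + 111) + 190*(-90 + 111) = 9 + 21 + 190*21 = 9 + 21 + 3990 = 4020)
25233/(-2907) + (-5554 - r)/f = 25233/(-2907) + (-5554 - 1*(-3353))/4020 = 25233*(-1/2907) + (-5554 + 3353)*(1/4020) = -8411/969 - 2201*1/4020 = -8411/969 - 2201/4020 = -11981663/1298460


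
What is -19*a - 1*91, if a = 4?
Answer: -167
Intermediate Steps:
-19*a - 1*91 = -19*4 - 1*91 = -76 - 91 = -167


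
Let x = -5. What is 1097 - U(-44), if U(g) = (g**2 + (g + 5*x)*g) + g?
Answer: -3831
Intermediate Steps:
U(g) = g + g**2 + g*(-25 + g) (U(g) = (g**2 + (g + 5*(-5))*g) + g = (g**2 + (g - 25)*g) + g = (g**2 + (-25 + g)*g) + g = (g**2 + g*(-25 + g)) + g = g + g**2 + g*(-25 + g))
1097 - U(-44) = 1097 - 2*(-44)*(-12 - 44) = 1097 - 2*(-44)*(-56) = 1097 - 1*4928 = 1097 - 4928 = -3831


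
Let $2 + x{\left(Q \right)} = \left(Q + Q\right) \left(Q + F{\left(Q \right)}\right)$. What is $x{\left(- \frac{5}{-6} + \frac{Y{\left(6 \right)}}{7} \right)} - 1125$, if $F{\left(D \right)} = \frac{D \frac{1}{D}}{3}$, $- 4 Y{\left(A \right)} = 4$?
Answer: $- \frac{992767}{882} \approx -1125.6$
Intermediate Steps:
$Y{\left(A \right)} = -1$ ($Y{\left(A \right)} = \left(- \frac{1}{4}\right) 4 = -1$)
$F{\left(D \right)} = \frac{1}{3}$ ($F{\left(D \right)} = 1 \cdot \frac{1}{3} = \frac{1}{3}$)
$x{\left(Q \right)} = -2 + 2 Q \left(\frac{1}{3} + Q\right)$ ($x{\left(Q \right)} = -2 + \left(Q + Q\right) \left(Q + \frac{1}{3}\right) = -2 + 2 Q \left(\frac{1}{3} + Q\right)$)
$x{\left(- \frac{5}{-6} + \frac{Y{\left(6 \right)}}{7} \right)} - 1125 = \left(-2 + 2 \left(- \frac{5}{-6} - \frac{1}{7}\right)^{2} + \frac{2 \left(- \frac{5}{-6} - \frac{1}{7}\right)}{3}\right) - 1125 = \left(-2 + 2 \left(\left(-5\right) \left(- \frac{1}{6}\right) - \frac{1}{7}\right)^{2} + \frac{2 \left(\left(-5\right) \left(- \frac{1}{6}\right) - \frac{1}{7}\right)}{3}\right) - 1125 = \left(-2 + 2 \left(\frac{5}{6} - \frac{1}{7}\right)^{2} + \frac{2 \left(\frac{5}{6} - \frac{1}{7}\right)}{3}\right) - 1125 = \left(-2 + 2 \left(\frac{29}{42}\right)^{2} + \frac{2}{3} \cdot \frac{29}{42}\right) - 1125 = \left(-2 + 2 \cdot \frac{841}{1764} + \frac{29}{63}\right) - 1125 = \left(-2 + \frac{841}{882} + \frac{29}{63}\right) - 1125 = - \frac{517}{882} - 1125 = - \frac{992767}{882}$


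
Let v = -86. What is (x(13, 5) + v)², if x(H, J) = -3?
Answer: 7921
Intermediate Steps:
(x(13, 5) + v)² = (-3 - 86)² = (-89)² = 7921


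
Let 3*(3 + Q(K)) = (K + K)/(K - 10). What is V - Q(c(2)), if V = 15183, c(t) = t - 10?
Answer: 410014/27 ≈ 15186.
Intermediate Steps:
c(t) = -10 + t
Q(K) = -3 + 2*K/(3*(-10 + K)) (Q(K) = -3 + ((K + K)/(K - 10))/3 = -3 + ((2*K)/(-10 + K))/3 = -3 + (2*K/(-10 + K))/3 = -3 + 2*K/(3*(-10 + K)))
V - Q(c(2)) = 15183 - (90 - 7*(-10 + 2))/(3*(-10 + (-10 + 2))) = 15183 - (90 - 7*(-8))/(3*(-10 - 8)) = 15183 - (90 + 56)/(3*(-18)) = 15183 - (-1)*146/(3*18) = 15183 - 1*(-73/27) = 15183 + 73/27 = 410014/27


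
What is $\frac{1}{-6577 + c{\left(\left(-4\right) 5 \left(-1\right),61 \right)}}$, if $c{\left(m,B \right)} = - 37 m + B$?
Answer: $- \frac{1}{7256} \approx -0.00013782$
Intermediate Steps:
$c{\left(m,B \right)} = B - 37 m$
$\frac{1}{-6577 + c{\left(\left(-4\right) 5 \left(-1\right),61 \right)}} = \frac{1}{-6577 + \left(61 - 37 \left(-4\right) 5 \left(-1\right)\right)} = \frac{1}{-6577 + \left(61 - 37 \left(\left(-20\right) \left(-1\right)\right)\right)} = \frac{1}{-6577 + \left(61 - 740\right)} = \frac{1}{-6577 - 679} = \frac{1}{-7256} = - \frac{1}{7256}$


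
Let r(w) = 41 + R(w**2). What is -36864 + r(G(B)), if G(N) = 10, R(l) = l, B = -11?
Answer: -36723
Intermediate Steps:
r(w) = 41 + w**2
-36864 + r(G(B)) = -36864 + (41 + 10**2) = -36864 + (41 + 100) = -36864 + 141 = -36723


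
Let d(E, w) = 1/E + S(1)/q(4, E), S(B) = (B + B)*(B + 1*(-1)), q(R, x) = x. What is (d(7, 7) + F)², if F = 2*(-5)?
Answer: 4761/49 ≈ 97.163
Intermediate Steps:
F = -10
S(B) = 2*B*(-1 + B) (S(B) = (2*B)*(B - 1) = (2*B)*(-1 + B) = 2*B*(-1 + B))
d(E, w) = 1/E (d(E, w) = 1/E + (2*1*(-1 + 1))/E = 1/E + (2*1*0)/E = 1/E + 0/E = 1/E + 0 = 1/E)
(d(7, 7) + F)² = (1/7 - 10)² = (⅐ - 10)² = (-69/7)² = 4761/49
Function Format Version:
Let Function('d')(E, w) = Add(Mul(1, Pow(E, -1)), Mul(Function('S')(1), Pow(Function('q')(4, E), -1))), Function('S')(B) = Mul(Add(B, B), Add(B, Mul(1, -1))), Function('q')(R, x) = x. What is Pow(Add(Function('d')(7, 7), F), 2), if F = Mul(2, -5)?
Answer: Rational(4761, 49) ≈ 97.163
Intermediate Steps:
F = -10
Function('S')(B) = Mul(2, B, Add(-1, B)) (Function('S')(B) = Mul(Mul(2, B), Add(B, -1)) = Mul(Mul(2, B), Add(-1, B)) = Mul(2, B, Add(-1, B)))
Function('d')(E, w) = Pow(E, -1) (Function('d')(E, w) = Add(Mul(1, Pow(E, -1)), Mul(Mul(2, 1, Add(-1, 1)), Pow(E, -1))) = Add(Pow(E, -1), Mul(Mul(2, 1, 0), Pow(E, -1))) = Add(Pow(E, -1), Mul(0, Pow(E, -1))) = Add(Pow(E, -1), 0) = Pow(E, -1))
Pow(Add(Function('d')(7, 7), F), 2) = Pow(Add(Pow(7, -1), -10), 2) = Pow(Add(Rational(1, 7), -10), 2) = Pow(Rational(-69, 7), 2) = Rational(4761, 49)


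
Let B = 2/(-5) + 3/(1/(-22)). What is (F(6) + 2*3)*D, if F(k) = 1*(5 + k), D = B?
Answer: -5644/5 ≈ -1128.8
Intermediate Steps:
B = -332/5 (B = 2*(-⅕) + 3/(-1/22) = -⅖ + 3*(-22) = -⅖ - 66 = -332/5 ≈ -66.400)
D = -332/5 ≈ -66.400
F(k) = 5 + k
(F(6) + 2*3)*D = ((5 + 6) + 2*3)*(-332/5) = (11 + 6)*(-332/5) = 17*(-332/5) = -5644/5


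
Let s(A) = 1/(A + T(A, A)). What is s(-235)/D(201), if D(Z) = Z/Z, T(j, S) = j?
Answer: -1/470 ≈ -0.0021277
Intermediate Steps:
D(Z) = 1
s(A) = 1/(2*A) (s(A) = 1/(A + A) = 1/(2*A))
s(-235)/D(201) = ((½)/(-235))/1 = ((½)*(-1/235))*1 = -1/470*1 = -1/470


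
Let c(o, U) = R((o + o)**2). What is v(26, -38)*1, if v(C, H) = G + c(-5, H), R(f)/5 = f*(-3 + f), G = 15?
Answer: 48515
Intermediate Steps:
R(f) = 5*f*(-3 + f) (R(f) = 5*(f*(-3 + f)) = 5*f*(-3 + f))
c(o, U) = 20*o**2*(-3 + 4*o**2) (c(o, U) = 5*(o + o)**2*(-3 + (o + o)**2) = 5*(2*o)**2*(-3 + (2*o)**2) = 5*(4*o**2)*(-3 + 4*o**2) = 20*o**2*(-3 + 4*o**2))
v(C, H) = 48515 (v(C, H) = 15 + (-5)**2*(-60 + 80*(-5)**2) = 15 + 25*(-60 + 80*25) = 15 + 25*(-60 + 2000) = 15 + 25*1940 = 15 + 48500 = 48515)
v(26, -38)*1 = 48515*1 = 48515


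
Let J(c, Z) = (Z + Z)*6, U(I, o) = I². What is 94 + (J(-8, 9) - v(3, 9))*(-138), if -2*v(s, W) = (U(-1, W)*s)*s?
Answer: -15431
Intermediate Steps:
J(c, Z) = 12*Z (J(c, Z) = (2*Z)*6 = 12*Z)
v(s, W) = -s²/2 (v(s, W) = -(-1)²*s*s/2 = -1*s*s/2 = -s*s/2 = -s²/2)
94 + (J(-8, 9) - v(3, 9))*(-138) = 94 + (12*9 - (-1)*3²/2)*(-138) = 94 + (108 - (-1)*9/2)*(-138) = 94 + (108 - 1*(-9/2))*(-138) = 94 + (108 + 9/2)*(-138) = 94 + (225/2)*(-138) = 94 - 15525 = -15431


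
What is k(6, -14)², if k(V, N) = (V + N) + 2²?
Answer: 16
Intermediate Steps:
k(V, N) = 4 + N + V (k(V, N) = (N + V) + 4 = 4 + N + V)
k(6, -14)² = (4 - 14 + 6)² = (-4)² = 16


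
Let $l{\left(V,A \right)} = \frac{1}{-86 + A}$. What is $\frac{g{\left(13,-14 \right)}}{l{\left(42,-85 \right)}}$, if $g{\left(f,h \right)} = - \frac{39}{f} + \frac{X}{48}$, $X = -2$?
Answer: $\frac{4161}{8} \approx 520.13$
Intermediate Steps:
$g{\left(f,h \right)} = - \frac{1}{24} - \frac{39}{f}$ ($g{\left(f,h \right)} = - \frac{39}{f} - \frac{2}{48} = - \frac{39}{f} - \frac{1}{24} = - \frac{1}{24} - \frac{39}{f}$)
$\frac{g{\left(13,-14 \right)}}{l{\left(42,-85 \right)}} = \frac{\frac{1}{24} \cdot \frac{1}{13} \left(-936 - 13\right)}{\frac{1}{-86 - 85}} = \frac{\frac{1}{24} \cdot \frac{1}{13} \left(-936 - 13\right)}{\frac{1}{-171}} = \frac{\frac{1}{24} \cdot \frac{1}{13} \left(-949\right)}{- \frac{1}{171}} = \left(- \frac{73}{24}\right) \left(-171\right) = \frac{4161}{8}$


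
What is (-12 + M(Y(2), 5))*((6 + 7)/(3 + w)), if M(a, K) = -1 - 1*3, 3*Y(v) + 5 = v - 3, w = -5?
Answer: 104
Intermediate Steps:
Y(v) = -8/3 + v/3 (Y(v) = -5/3 + (v - 3)/3 = -5/3 + (-3 + v)/3 = -5/3 + (-1 + v/3) = -8/3 + v/3)
M(a, K) = -4 (M(a, K) = -1 - 3 = -4)
(-12 + M(Y(2), 5))*((6 + 7)/(3 + w)) = (-12 - 4)*((6 + 7)/(3 - 5)) = -208/(-2) = -208*(-1)/2 = -16*(-13/2) = 104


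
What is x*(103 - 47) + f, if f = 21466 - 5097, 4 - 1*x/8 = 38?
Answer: 1137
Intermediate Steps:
x = -272 (x = 32 - 8*38 = 32 - 304 = -272)
f = 16369
x*(103 - 47) + f = -272*(103 - 47) + 16369 = -272*56 + 16369 = -15232 + 16369 = 1137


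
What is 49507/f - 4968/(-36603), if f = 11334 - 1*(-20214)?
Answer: 218759465/128305716 ≈ 1.7050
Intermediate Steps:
f = 31548 (f = 11334 + 20214 = 31548)
49507/f - 4968/(-36603) = 49507/31548 - 4968/(-36603) = 49507*(1/31548) - 4968*(-1/36603) = 49507/31548 + 552/4067 = 218759465/128305716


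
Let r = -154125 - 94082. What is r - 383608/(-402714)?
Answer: -49978025095/201357 ≈ -2.4821e+5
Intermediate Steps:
r = -248207
r - 383608/(-402714) = -248207 - 383608/(-402714) = -248207 - 383608*(-1)/402714 = -248207 - 1*(-191804/201357) = -248207 + 191804/201357 = -49978025095/201357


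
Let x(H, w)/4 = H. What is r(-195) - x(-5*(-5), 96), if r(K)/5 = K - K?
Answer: -100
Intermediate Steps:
x(H, w) = 4*H
r(K) = 0 (r(K) = 5*(K - K) = 5*0 = 0)
r(-195) - x(-5*(-5), 96) = 0 - 4*(-5*(-5)) = 0 - 4*25 = 0 - 1*100 = 0 - 100 = -100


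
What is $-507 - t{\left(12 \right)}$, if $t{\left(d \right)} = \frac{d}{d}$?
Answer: $-508$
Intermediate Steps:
$t{\left(d \right)} = 1$
$-507 - t{\left(12 \right)} = -507 - 1 = -508$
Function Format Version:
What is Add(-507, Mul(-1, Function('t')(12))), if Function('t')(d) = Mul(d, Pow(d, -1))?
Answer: -508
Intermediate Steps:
Function('t')(d) = 1
Add(-507, Mul(-1, Function('t')(12))) = Add(-507, Mul(-1, 1)) = Add(-507, -1) = -508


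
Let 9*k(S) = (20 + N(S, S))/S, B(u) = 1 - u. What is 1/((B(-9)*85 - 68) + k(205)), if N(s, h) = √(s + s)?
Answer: 266198445/208170069569 - 369*√410/416340139138 ≈ 0.0012787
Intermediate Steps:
N(s, h) = √2*√s (N(s, h) = √(2*s) = √2*√s)
k(S) = (20 + √2*√S)/(9*S) (k(S) = ((20 + √2*√S)/S)/9 = (20 + √2*√S)/(9*S))
1/((B(-9)*85 - 68) + k(205)) = 1/(((1 - 1*(-9))*85 - 68) + (⅑)*(20 + √2*√205)/205) = 1/(((1 + 9)*85 - 68) + (⅑)*(1/205)*(20 + √410)) = 1/((10*85 - 68) + (4/369 + √410/1845)) = 1/((850 - 68) + (4/369 + √410/1845)) = 1/(782 + (4/369 + √410/1845)) = 1/(288562/369 + √410/1845)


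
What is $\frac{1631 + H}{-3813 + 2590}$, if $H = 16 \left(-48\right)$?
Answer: $- \frac{863}{1223} \approx -0.70564$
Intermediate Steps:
$H = -768$
$\frac{1631 + H}{-3813 + 2590} = \frac{1631 - 768}{-3813 + 2590} = \frac{863}{-1223} = 863 \left(- \frac{1}{1223}\right) = - \frac{863}{1223}$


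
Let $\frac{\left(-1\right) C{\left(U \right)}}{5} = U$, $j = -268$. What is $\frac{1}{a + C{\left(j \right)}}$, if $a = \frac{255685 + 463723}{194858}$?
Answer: $\frac{97429}{130914564} \approx 0.00074422$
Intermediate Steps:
$C{\left(U \right)} = - 5 U$
$a = \frac{359704}{97429}$ ($a = 719408 \cdot \frac{1}{194858} = \frac{359704}{97429} \approx 3.692$)
$\frac{1}{a + C{\left(j \right)}} = \frac{1}{\frac{359704}{97429} - -1340} = \frac{1}{\frac{359704}{97429} + 1340} = \frac{1}{\frac{130914564}{97429}} = \frac{97429}{130914564}$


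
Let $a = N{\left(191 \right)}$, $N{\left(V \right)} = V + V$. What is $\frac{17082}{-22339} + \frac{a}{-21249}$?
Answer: $- \frac{371508916}{474681411} \approx -0.78265$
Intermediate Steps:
$N{\left(V \right)} = 2 V$
$a = 382$ ($a = 2 \cdot 191 = 382$)
$\frac{17082}{-22339} + \frac{a}{-21249} = \frac{17082}{-22339} + \frac{382}{-21249} = 17082 \left(- \frac{1}{22339}\right) + 382 \left(- \frac{1}{21249}\right) = - \frac{17082}{22339} - \frac{382}{21249} = - \frac{371508916}{474681411}$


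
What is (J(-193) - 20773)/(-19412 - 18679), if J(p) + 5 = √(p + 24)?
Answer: 6926/12697 - 13*I/38091 ≈ 0.54548 - 0.00034129*I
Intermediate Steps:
J(p) = -5 + √(24 + p) (J(p) = -5 + √(p + 24) = -5 + √(24 + p))
(J(-193) - 20773)/(-19412 - 18679) = ((-5 + √(24 - 193)) - 20773)/(-19412 - 18679) = ((-5 + √(-169)) - 20773)/(-38091) = ((-5 + 13*I) - 20773)*(-1/38091) = (-20778 + 13*I)*(-1/38091) = 6926/12697 - 13*I/38091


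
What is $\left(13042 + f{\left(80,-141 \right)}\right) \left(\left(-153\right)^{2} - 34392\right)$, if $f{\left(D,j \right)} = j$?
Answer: $-141691683$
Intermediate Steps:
$\left(13042 + f{\left(80,-141 \right)}\right) \left(\left(-153\right)^{2} - 34392\right) = \left(13042 - 141\right) \left(\left(-153\right)^{2} - 34392\right) = 12901 \left(23409 - 34392\right) = 12901 \left(-10983\right) = -141691683$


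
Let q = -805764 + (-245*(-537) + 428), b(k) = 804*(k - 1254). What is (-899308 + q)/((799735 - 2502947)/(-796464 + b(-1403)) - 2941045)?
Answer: 164762721381/308042051426 ≈ 0.53487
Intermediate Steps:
b(k) = -1008216 + 804*k (b(k) = 804*(-1254 + k) = -1008216 + 804*k)
q = -673771 (q = -805764 + (131565 + 428) = -805764 + 131993 = -673771)
(-899308 + q)/((799735 - 2502947)/(-796464 + b(-1403)) - 2941045) = (-899308 - 673771)/((799735 - 2502947)/(-796464 + (-1008216 + 804*(-1403))) - 2941045) = -1573079/(-1703212/(-796464 + (-1008216 - 1128012)) - 2941045) = -1573079/(-1703212/(-796464 - 2136228) - 2941045) = -1573079/(-1703212/(-2932692) - 2941045) = -1573079/(-1703212*(-1/2932692) - 2941045) = -1573079/(60829/104739 - 2941045) = -1573079/(-308042051426/104739) = -1573079*(-104739/308042051426) = 164762721381/308042051426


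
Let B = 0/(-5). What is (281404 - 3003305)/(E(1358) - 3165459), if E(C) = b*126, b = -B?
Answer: 2721901/3165459 ≈ 0.85988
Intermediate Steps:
B = 0 (B = 0*(-1/5) = 0)
b = 0 (b = -1*0 = 0)
E(C) = 0 (E(C) = 0*126 = 0)
(281404 - 3003305)/(E(1358) - 3165459) = (281404 - 3003305)/(0 - 3165459) = -2721901/(-3165459) = -2721901*(-1/3165459) = 2721901/3165459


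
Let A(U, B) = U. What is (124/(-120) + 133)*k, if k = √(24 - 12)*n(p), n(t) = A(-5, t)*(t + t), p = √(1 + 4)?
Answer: -7918*√15/3 ≈ -10222.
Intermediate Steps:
p = √5 ≈ 2.2361
n(t) = -10*t (n(t) = -5*(t + t) = -10*t)
k = -20*√15 (k = √(24 - 12)*(-10*√5) = √12*(-10*√5) = (2*√3)*(-10*√5) = -20*√15 ≈ -77.460)
(124/(-120) + 133)*k = (124/(-120) + 133)*(-20*√15) = (124*(-1/120) + 133)*(-20*√15) = (-31/30 + 133)*(-20*√15) = 3959*(-20*√15)/30 = -7918*√15/3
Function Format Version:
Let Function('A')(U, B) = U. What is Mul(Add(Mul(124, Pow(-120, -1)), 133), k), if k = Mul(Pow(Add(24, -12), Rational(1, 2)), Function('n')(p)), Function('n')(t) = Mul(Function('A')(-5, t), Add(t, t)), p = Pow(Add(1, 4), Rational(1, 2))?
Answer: Mul(Rational(-7918, 3), Pow(15, Rational(1, 2))) ≈ -10222.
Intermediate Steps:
p = Pow(5, Rational(1, 2)) ≈ 2.2361
Function('n')(t) = Mul(-10, t) (Function('n')(t) = Mul(-5, Add(t, t)) = Mul(-5, Mul(2, t)) = Mul(-10, t))
k = Mul(-20, Pow(15, Rational(1, 2))) (k = Mul(Pow(Add(24, -12), Rational(1, 2)), Mul(-10, Pow(5, Rational(1, 2)))) = Mul(Pow(12, Rational(1, 2)), Mul(-10, Pow(5, Rational(1, 2)))) = Mul(Mul(2, Pow(3, Rational(1, 2))), Mul(-10, Pow(5, Rational(1, 2)))) = Mul(-20, Pow(15, Rational(1, 2))) ≈ -77.460)
Mul(Add(Mul(124, Pow(-120, -1)), 133), k) = Mul(Add(Mul(124, Pow(-120, -1)), 133), Mul(-20, Pow(15, Rational(1, 2)))) = Mul(Add(Mul(124, Rational(-1, 120)), 133), Mul(-20, Pow(15, Rational(1, 2)))) = Mul(Add(Rational(-31, 30), 133), Mul(-20, Pow(15, Rational(1, 2)))) = Mul(Rational(3959, 30), Mul(-20, Pow(15, Rational(1, 2)))) = Mul(Rational(-7918, 3), Pow(15, Rational(1, 2)))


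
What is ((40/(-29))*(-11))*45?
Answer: 19800/29 ≈ 682.76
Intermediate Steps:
((40/(-29))*(-11))*45 = ((40*(-1/29))*(-11))*45 = -40/29*(-11)*45 = (440/29)*45 = 19800/29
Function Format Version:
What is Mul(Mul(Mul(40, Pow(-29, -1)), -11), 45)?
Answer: Rational(19800, 29) ≈ 682.76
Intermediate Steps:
Mul(Mul(Mul(40, Pow(-29, -1)), -11), 45) = Mul(Mul(Mul(40, Rational(-1, 29)), -11), 45) = Mul(Mul(Rational(-40, 29), -11), 45) = Mul(Rational(440, 29), 45) = Rational(19800, 29)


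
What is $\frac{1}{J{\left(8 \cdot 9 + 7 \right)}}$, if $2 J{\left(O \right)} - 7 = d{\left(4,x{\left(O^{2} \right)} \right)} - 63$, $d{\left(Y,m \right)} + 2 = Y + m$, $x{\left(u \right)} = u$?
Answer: $\frac{2}{6187} \approx 0.00032326$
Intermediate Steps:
$d{\left(Y,m \right)} = -2 + Y + m$ ($d{\left(Y,m \right)} = -2 + \left(Y + m\right) = -2 + Y + m$)
$J{\left(O \right)} = -27 + \frac{O^{2}}{2}$ ($J{\left(O \right)} = \frac{7}{2} + \frac{\left(-2 + 4 + O^{2}\right) - 63}{2} = \frac{7}{2} + \frac{\left(2 + O^{2}\right) - 63}{2} = \frac{7}{2} + \frac{-61 + O^{2}}{2} = \frac{7}{2} + \left(- \frac{61}{2} + \frac{O^{2}}{2}\right) = -27 + \frac{O^{2}}{2}$)
$\frac{1}{J{\left(8 \cdot 9 + 7 \right)}} = \frac{1}{-27 + \frac{\left(8 \cdot 9 + 7\right)^{2}}{2}} = \frac{1}{-27 + \frac{\left(72 + 7\right)^{2}}{2}} = \frac{1}{-27 + \frac{79^{2}}{2}} = \frac{1}{-27 + \frac{1}{2} \cdot 6241} = \frac{1}{-27 + \frac{6241}{2}} = \frac{1}{\frac{6187}{2}} = \frac{2}{6187}$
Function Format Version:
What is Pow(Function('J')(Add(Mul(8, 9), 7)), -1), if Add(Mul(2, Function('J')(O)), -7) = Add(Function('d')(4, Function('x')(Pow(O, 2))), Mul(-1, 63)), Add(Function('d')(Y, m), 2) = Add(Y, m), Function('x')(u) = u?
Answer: Rational(2, 6187) ≈ 0.00032326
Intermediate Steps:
Function('d')(Y, m) = Add(-2, Y, m) (Function('d')(Y, m) = Add(-2, Add(Y, m)) = Add(-2, Y, m))
Function('J')(O) = Add(-27, Mul(Rational(1, 2), Pow(O, 2))) (Function('J')(O) = Add(Rational(7, 2), Mul(Rational(1, 2), Add(Add(-2, 4, Pow(O, 2)), Mul(-1, 63)))) = Add(Rational(7, 2), Mul(Rational(1, 2), Add(Add(2, Pow(O, 2)), -63))) = Add(Rational(7, 2), Mul(Rational(1, 2), Add(-61, Pow(O, 2)))) = Add(Rational(7, 2), Add(Rational(-61, 2), Mul(Rational(1, 2), Pow(O, 2)))) = Add(-27, Mul(Rational(1, 2), Pow(O, 2))))
Pow(Function('J')(Add(Mul(8, 9), 7)), -1) = Pow(Add(-27, Mul(Rational(1, 2), Pow(Add(Mul(8, 9), 7), 2))), -1) = Pow(Add(-27, Mul(Rational(1, 2), Pow(Add(72, 7), 2))), -1) = Pow(Add(-27, Mul(Rational(1, 2), Pow(79, 2))), -1) = Pow(Add(-27, Mul(Rational(1, 2), 6241)), -1) = Pow(Add(-27, Rational(6241, 2)), -1) = Pow(Rational(6187, 2), -1) = Rational(2, 6187)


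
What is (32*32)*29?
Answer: 29696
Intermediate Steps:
(32*32)*29 = 1024*29 = 29696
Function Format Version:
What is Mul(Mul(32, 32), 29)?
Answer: 29696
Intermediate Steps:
Mul(Mul(32, 32), 29) = Mul(1024, 29) = 29696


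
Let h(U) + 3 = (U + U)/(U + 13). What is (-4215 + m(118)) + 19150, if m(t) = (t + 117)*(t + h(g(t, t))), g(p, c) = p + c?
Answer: 10558960/249 ≈ 42405.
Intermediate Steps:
g(p, c) = c + p
h(U) = -3 + 2*U/(13 + U) (h(U) = -3 + (U + U)/(U + 13) = -3 + (2*U)/(13 + U) = -3 + 2*U/(13 + U))
m(t) = (117 + t)*(t + (-39 - 2*t)/(13 + 2*t)) (m(t) = (t + 117)*(t + (-39 - (t + t))/(13 + (t + t))) = (117 + t)*(t + (-39 - 2*t)/(13 + 2*t)))
(-4215 + m(118)) + 19150 = (-4215 + (-4563 + 2*118**3 + 245*118**2 + 1248*118)/(13 + 2*118)) + 19150 = (-4215 + (-4563 + 2*1643032 + 245*13924 + 147264)/(13 + 236)) + 19150 = (-4215 + (-4563 + 3286064 + 3411380 + 147264)/249) + 19150 = (-4215 + (1/249)*6840145) + 19150 = (-4215 + 6840145/249) + 19150 = 5790610/249 + 19150 = 10558960/249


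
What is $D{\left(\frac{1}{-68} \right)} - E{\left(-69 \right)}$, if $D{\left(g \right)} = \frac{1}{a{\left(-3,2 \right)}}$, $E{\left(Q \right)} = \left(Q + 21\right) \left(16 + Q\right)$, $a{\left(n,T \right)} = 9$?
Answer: $- \frac{22895}{9} \approx -2543.9$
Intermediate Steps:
$E{\left(Q \right)} = \left(16 + Q\right) \left(21 + Q\right)$ ($E{\left(Q \right)} = \left(21 + Q\right) \left(16 + Q\right) = \left(16 + Q\right) \left(21 + Q\right)$)
$D{\left(g \right)} = \frac{1}{9}$
$D{\left(\frac{1}{-68} \right)} - E{\left(-69 \right)} = \frac{1}{9} - \left(336 + \left(-69\right)^{2} + 37 \left(-69\right)\right) = \frac{1}{9} - \left(336 + 4761 - 2553\right) = \frac{1}{9} - 2544 = - \frac{22895}{9}$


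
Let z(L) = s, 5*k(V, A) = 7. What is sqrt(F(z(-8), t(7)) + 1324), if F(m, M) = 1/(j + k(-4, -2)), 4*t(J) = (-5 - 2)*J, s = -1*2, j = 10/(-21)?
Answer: sqrt(12467701)/97 ≈ 36.402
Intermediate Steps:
k(V, A) = 7/5 (k(V, A) = (1/5)*7 = 7/5)
j = -10/21 (j = 10*(-1/21) = -10/21 ≈ -0.47619)
s = -2
z(L) = -2
t(J) = -7*J/4 (t(J) = ((-5 - 2)*J)/4 = (-7*J)/4 = -7*J/4)
F(m, M) = 105/97 (F(m, M) = 1/(-10/21 + 7/5) = 1/(97/105) = 105/97)
sqrt(F(z(-8), t(7)) + 1324) = sqrt(105/97 + 1324) = sqrt(128533/97) = sqrt(12467701)/97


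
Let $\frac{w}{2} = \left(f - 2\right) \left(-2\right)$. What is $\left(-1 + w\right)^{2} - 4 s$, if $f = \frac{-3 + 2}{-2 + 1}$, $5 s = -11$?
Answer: $\frac{89}{5} \approx 17.8$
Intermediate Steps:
$s = - \frac{11}{5}$ ($s = \frac{1}{5} \left(-11\right) = - \frac{11}{5} \approx -2.2$)
$f = 1$ ($f = - \frac{1}{-1} = \left(-1\right) \left(-1\right) = 1$)
$w = 4$ ($w = 2 \left(1 - 2\right) \left(-2\right) = 2 \left(\left(-1\right) \left(-2\right)\right) = 2 \cdot 2 = 4$)
$\left(-1 + w\right)^{2} - 4 s = \left(-1 + 4\right)^{2} - - \frac{44}{5} = 3^{2} + \frac{44}{5} = 9 + \frac{44}{5} = \frac{89}{5}$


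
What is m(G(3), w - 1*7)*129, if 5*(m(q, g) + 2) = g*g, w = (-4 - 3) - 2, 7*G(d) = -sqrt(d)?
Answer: 31734/5 ≈ 6346.8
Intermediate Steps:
G(d) = -sqrt(d)/7 (G(d) = (-sqrt(d))/7 = -sqrt(d)/7)
w = -9 (w = -7 - 2 = -9)
m(q, g) = -2 + g**2/5 (m(q, g) = -2 + (g*g)/5 = -2 + g**2/5)
m(G(3), w - 1*7)*129 = (-2 + (-9 - 1*7)**2/5)*129 = (-2 + (-9 - 7)**2/5)*129 = (-2 + (1/5)*(-16)**2)*129 = (-2 + (1/5)*256)*129 = (-2 + 256/5)*129 = (246/5)*129 = 31734/5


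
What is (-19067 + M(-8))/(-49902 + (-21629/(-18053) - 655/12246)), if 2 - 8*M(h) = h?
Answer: 8429999074497/22063866612514 ≈ 0.38207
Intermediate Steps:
M(h) = ¼ - h/8
(-19067 + M(-8))/(-49902 + (-21629/(-18053) - 655/12246)) = (-19067 + (¼ - ⅛*(-8)))/(-49902 + (-21629/(-18053) - 655/12246)) = (-19067 + (¼ + 1))/(-49902 + (-21629*(-1/18053) - 655*1/12246)) = (-19067 + 5/4)/(-49902 + (21629/18053 - 655/12246)) = -76263/(4*(-49902 + 253044019/221077038)) = -76263/(4*(-11031933306257/221077038)) = -76263/4*(-221077038/11031933306257) = 8429999074497/22063866612514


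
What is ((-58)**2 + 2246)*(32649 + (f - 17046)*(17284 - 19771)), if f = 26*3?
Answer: 236921884650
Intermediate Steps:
f = 78
((-58)**2 + 2246)*(32649 + (f - 17046)*(17284 - 19771)) = ((-58)**2 + 2246)*(32649 + (78 - 17046)*(17284 - 19771)) = (3364 + 2246)*(32649 - 16968*(-2487)) = 5610*(32649 + 42199416) = 5610*42232065 = 236921884650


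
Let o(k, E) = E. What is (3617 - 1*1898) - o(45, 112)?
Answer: 1607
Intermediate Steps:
(3617 - 1*1898) - o(45, 112) = (3617 - 1*1898) - 1*112 = (3617 - 1898) - 112 = 1719 - 112 = 1607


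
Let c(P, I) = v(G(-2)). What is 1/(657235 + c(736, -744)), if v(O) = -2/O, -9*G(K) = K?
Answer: 1/657226 ≈ 1.5215e-6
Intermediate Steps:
G(K) = -K/9
c(P, I) = -9 (c(P, I) = -2/((-⅑*(-2))) = -2/2/9 = -2*9/2 = -9)
1/(657235 + c(736, -744)) = 1/(657235 - 9) = 1/657226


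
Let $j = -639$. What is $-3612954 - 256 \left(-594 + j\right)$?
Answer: $-3297306$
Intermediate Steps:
$-3612954 - 256 \left(-594 + j\right) = -3612954 - 256 \left(-594 - 639\right) = -3612954 - 256 \left(-1233\right) = -3612954 - -315648 = -3612954 + 315648 = -3297306$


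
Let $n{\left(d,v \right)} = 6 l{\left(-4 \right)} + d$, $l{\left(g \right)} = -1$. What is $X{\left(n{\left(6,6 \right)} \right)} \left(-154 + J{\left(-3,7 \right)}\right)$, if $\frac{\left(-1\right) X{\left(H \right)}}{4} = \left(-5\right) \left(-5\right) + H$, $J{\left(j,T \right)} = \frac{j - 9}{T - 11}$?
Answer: $15100$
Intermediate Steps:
$n{\left(d,v \right)} = -6 + d$ ($n{\left(d,v \right)} = 6 \left(-1\right) + d = -6 + d$)
$J{\left(j,T \right)} = \frac{-9 + j}{-11 + T}$
$X{\left(H \right)} = -100 - 4 H$ ($X{\left(H \right)} = - 4 \left(\left(-5\right) \left(-5\right) + H\right) = - 4 \left(25 + H\right) = -100 - 4 H$)
$X{\left(n{\left(6,6 \right)} \right)} \left(-154 + J{\left(-3,7 \right)}\right) = \left(-100 - 4 \left(-6 + 6\right)\right) \left(-154 + \frac{-9 - 3}{-11 + 7}\right) = \left(-100 - 0\right) \left(-154 + \frac{1}{-4} \left(-12\right)\right) = \left(-100 + 0\right) \left(-154 - -3\right) = - 100 \left(-154 + 3\right) = \left(-100\right) \left(-151\right) = 15100$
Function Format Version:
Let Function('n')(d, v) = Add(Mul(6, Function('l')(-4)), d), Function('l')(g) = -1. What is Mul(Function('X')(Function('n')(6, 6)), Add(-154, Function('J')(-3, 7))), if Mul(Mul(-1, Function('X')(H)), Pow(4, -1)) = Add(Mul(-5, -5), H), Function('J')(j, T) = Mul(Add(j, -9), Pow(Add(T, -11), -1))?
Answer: 15100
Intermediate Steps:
Function('n')(d, v) = Add(-6, d) (Function('n')(d, v) = Add(Mul(6, -1), d) = Add(-6, d))
Function('J')(j, T) = Mul(Pow(Add(-11, T), -1), Add(-9, j)) (Function('J')(j, T) = Mul(Add(-9, j), Pow(Add(-11, T), -1)) = Mul(Pow(Add(-11, T), -1), Add(-9, j)))
Function('X')(H) = Add(-100, Mul(-4, H)) (Function('X')(H) = Mul(-4, Add(Mul(-5, -5), H)) = Mul(-4, Add(25, H)) = Add(-100, Mul(-4, H)))
Mul(Function('X')(Function('n')(6, 6)), Add(-154, Function('J')(-3, 7))) = Mul(Add(-100, Mul(-4, Add(-6, 6))), Add(-154, Mul(Pow(Add(-11, 7), -1), Add(-9, -3)))) = Mul(Add(-100, Mul(-4, 0)), Add(-154, Mul(Pow(-4, -1), -12))) = Mul(Add(-100, 0), Add(-154, Mul(Rational(-1, 4), -12))) = Mul(-100, Add(-154, 3)) = Mul(-100, -151) = 15100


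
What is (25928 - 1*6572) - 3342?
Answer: 16014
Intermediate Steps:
(25928 - 1*6572) - 3342 = (25928 - 6572) - 3342 = 19356 - 3342 = 16014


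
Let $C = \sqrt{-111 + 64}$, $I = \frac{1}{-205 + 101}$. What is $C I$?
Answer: $- \frac{i \sqrt{47}}{104} \approx - 0.06592 i$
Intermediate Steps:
$I = - \frac{1}{104}$ ($I = \frac{1}{-104} = - \frac{1}{104} \approx -0.0096154$)
$C = i \sqrt{47}$ ($C = \sqrt{-47} = i \sqrt{47} \approx 6.8557 i$)
$C I = i \sqrt{47} \left(- \frac{1}{104}\right) = - \frac{i \sqrt{47}}{104}$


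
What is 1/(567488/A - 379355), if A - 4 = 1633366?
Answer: -816685/309813254431 ≈ -2.6361e-6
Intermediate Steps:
A = 1633370 (A = 4 + 1633366 = 1633370)
1/(567488/A - 379355) = 1/(567488/1633370 - 379355) = 1/(567488*(1/1633370) - 379355) = 1/(283744/816685 - 379355) = 1/(-309813254431/816685) = -816685/309813254431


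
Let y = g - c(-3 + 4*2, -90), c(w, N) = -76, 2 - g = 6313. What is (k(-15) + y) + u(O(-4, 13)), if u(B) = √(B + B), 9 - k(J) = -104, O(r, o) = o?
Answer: -6122 + √26 ≈ -6116.9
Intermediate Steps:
g = -6311 (g = 2 - 1*6313 = 2 - 6313 = -6311)
k(J) = 113 (k(J) = 9 - 1*(-104) = 9 + 104 = 113)
u(B) = √2*√B (u(B) = √(2*B) = √2*√B)
y = -6235 (y = -6311 - 1*(-76) = -6311 + 76 = -6235)
(k(-15) + y) + u(O(-4, 13)) = (113 - 6235) + √2*√13 = -6122 + √26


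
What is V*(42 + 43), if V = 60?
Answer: 5100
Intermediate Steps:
V*(42 + 43) = 60*(42 + 43) = 60*85 = 5100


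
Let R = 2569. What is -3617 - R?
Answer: -6186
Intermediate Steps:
-3617 - R = -3617 - 1*2569 = -3617 - 2569 = -6186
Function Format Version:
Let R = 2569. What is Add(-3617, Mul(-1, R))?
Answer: -6186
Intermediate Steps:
Add(-3617, Mul(-1, R)) = Add(-3617, Mul(-1, 2569)) = Add(-3617, -2569) = -6186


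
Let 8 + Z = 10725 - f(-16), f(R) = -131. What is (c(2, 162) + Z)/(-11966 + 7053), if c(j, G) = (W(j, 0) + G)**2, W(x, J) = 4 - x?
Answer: -37744/4913 ≈ -7.6825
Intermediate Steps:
c(j, G) = (4 + G - j)**2 (c(j, G) = ((4 - j) + G)**2 = (4 + G - j)**2)
Z = 10848 (Z = -8 + (10725 - 1*(-131)) = -8 + (10725 + 131) = -8 + 10856 = 10848)
(c(2, 162) + Z)/(-11966 + 7053) = ((4 + 162 - 1*2)**2 + 10848)/(-11966 + 7053) = ((4 + 162 - 2)**2 + 10848)/(-4913) = (164**2 + 10848)*(-1/4913) = (26896 + 10848)*(-1/4913) = 37744*(-1/4913) = -37744/4913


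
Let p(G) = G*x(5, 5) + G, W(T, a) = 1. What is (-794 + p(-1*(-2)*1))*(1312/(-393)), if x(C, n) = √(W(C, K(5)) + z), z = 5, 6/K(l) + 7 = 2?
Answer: 346368/131 - 2624*√6/393 ≈ 2627.7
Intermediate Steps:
K(l) = -6/5 (K(l) = 6/(-7 + 2) = 6/(-5) = 6*(-⅕) = -6/5)
x(C, n) = √6 (x(C, n) = √(1 + 5) = √6)
p(G) = G + G*√6 (p(G) = G*√6 + G = G + G*√6)
(-794 + p(-1*(-2)*1))*(1312/(-393)) = (-794 + (-1*(-2)*1)*(1 + √6))*(1312/(-393)) = (-794 + (2*1)*(1 + √6))*(1312*(-1/393)) = (-794 + 2*(1 + √6))*(-1312/393) = (-794 + (2 + 2*√6))*(-1312/393) = (-792 + 2*√6)*(-1312/393) = 346368/131 - 2624*√6/393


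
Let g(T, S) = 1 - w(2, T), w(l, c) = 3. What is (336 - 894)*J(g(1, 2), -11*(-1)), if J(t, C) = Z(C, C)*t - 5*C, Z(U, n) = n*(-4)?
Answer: -18414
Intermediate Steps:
g(T, S) = -2 (g(T, S) = 1 - 1*3 = 1 - 3 = -2)
Z(U, n) = -4*n
J(t, C) = -5*C - 4*C*t (J(t, C) = (-4*C)*t - 5*C = -4*C*t - 5*C = -5*C - 4*C*t)
(336 - 894)*J(g(1, 2), -11*(-1)) = (336 - 894)*((-11*(-1))*(-5 - 4*(-2))) = -6138*(-5 + 8) = -6138*3 = -558*33 = -18414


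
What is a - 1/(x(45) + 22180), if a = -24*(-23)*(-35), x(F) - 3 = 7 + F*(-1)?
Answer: -427841401/22145 ≈ -19320.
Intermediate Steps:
x(F) = 10 - F (x(F) = 3 + (7 + F*(-1)) = 3 + (7 - F) = 10 - F)
a = -19320 (a = -(-552)*(-35) = -1*19320 = -19320)
a - 1/(x(45) + 22180) = -19320 - 1/((10 - 1*45) + 22180) = -19320 - 1/((10 - 45) + 22180) = -19320 - 1/(-35 + 22180) = -19320 - 1/22145 = -427841401/22145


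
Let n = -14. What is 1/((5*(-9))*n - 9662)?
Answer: -1/9032 ≈ -0.00011072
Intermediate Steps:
1/((5*(-9))*n - 9662) = 1/((5*(-9))*(-14) - 9662) = 1/(-45*(-14) - 9662) = 1/(630 - 9662) = 1/(-9032) = -1/9032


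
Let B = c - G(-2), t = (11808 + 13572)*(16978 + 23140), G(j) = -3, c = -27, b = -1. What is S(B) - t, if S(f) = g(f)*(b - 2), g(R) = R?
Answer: -1018194768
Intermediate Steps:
t = 1018194840 (t = 25380*40118 = 1018194840)
B = -24 (B = -27 - 1*(-3) = -27 + 3 = -24)
S(f) = -3*f (S(f) = f*(-1 - 2) = f*(-3) = -3*f)
S(B) - t = -3*(-24) - 1*1018194840 = 72 - 1018194840 = -1018194768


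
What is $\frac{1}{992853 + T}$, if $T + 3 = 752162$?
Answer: $\frac{1}{1745012} \approx 5.7306 \cdot 10^{-7}$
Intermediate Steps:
$T = 752159$ ($T = -3 + 752162 = 752159$)
$\frac{1}{992853 + T} = \frac{1}{992853 + 752159} = \frac{1}{1745012}$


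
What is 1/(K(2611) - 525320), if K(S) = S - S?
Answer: -1/525320 ≈ -1.9036e-6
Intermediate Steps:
K(S) = 0
1/(K(2611) - 525320) = 1/(0 - 525320) = 1/(-525320) = -1/525320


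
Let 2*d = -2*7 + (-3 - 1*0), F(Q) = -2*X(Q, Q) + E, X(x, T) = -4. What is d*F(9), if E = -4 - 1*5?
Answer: 17/2 ≈ 8.5000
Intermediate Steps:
E = -9 (E = -4 - 5 = -9)
F(Q) = -1 (F(Q) = -2*(-4) - 9 = 8 - 9 = -1)
d = -17/2 (d = (-2*7 + (-3 - 1*0))/2 = (-14 + (-3 + 0))/2 = (-14 - 3)/2 = (½)*(-17) = -17/2 ≈ -8.5000)
d*F(9) = -17/2*(-1) = 17/2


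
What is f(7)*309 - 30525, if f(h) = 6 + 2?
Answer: -28053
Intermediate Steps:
f(h) = 8
f(7)*309 - 30525 = 8*309 - 30525 = 2472 - 30525 = -28053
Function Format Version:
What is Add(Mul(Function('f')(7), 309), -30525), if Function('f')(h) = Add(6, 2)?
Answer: -28053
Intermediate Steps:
Function('f')(h) = 8
Add(Mul(Function('f')(7), 309), -30525) = Add(Mul(8, 309), -30525) = Add(2472, -30525) = -28053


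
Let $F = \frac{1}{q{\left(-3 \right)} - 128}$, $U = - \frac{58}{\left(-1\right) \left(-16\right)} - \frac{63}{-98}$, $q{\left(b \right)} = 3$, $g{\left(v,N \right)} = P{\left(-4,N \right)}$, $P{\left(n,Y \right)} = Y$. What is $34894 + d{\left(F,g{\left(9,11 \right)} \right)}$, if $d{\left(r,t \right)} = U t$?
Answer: $\frac{1952227}{56} \approx 34861.0$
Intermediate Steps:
$g{\left(v,N \right)} = N$
$U = - \frac{167}{56}$ ($U = - \frac{58}{16} - - \frac{9}{14} = \left(-58\right) \frac{1}{16} + \frac{9}{14} = - \frac{29}{8} + \frac{9}{14} = - \frac{167}{56} \approx -2.9821$)
$F = - \frac{1}{125}$ ($F = \frac{1}{3 - 128} = \frac{1}{-125} = - \frac{1}{125} \approx -0.008$)
$d{\left(r,t \right)} = - \frac{167 t}{56}$
$34894 + d{\left(F,g{\left(9,11 \right)} \right)} = 34894 - \frac{1837}{56} = \frac{1952227}{56}$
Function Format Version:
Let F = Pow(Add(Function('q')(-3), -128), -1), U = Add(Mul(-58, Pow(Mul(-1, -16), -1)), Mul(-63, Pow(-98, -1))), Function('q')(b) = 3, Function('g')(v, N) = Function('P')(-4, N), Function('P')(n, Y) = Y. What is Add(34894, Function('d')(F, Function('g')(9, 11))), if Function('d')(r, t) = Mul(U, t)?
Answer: Rational(1952227, 56) ≈ 34861.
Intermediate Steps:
Function('g')(v, N) = N
U = Rational(-167, 56) (U = Add(Mul(-58, Pow(16, -1)), Mul(-63, Rational(-1, 98))) = Add(Mul(-58, Rational(1, 16)), Rational(9, 14)) = Add(Rational(-29, 8), Rational(9, 14)) = Rational(-167, 56) ≈ -2.9821)
F = Rational(-1, 125) (F = Pow(Add(3, -128), -1) = Pow(-125, -1) = Rational(-1, 125) ≈ -0.0080000)
Function('d')(r, t) = Mul(Rational(-167, 56), t)
Add(34894, Function('d')(F, Function('g')(9, 11))) = Add(34894, Mul(Rational(-167, 56), 11)) = Add(34894, Rational(-1837, 56)) = Rational(1952227, 56)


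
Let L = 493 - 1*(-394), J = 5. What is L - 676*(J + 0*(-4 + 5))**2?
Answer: -16013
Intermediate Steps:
L = 887 (L = 493 + 394 = 887)
L - 676*(J + 0*(-4 + 5))**2 = 887 - 676*(5 + 0*(-4 + 5))**2 = 887 - 676*(5 + 0*1)**2 = 887 - 676*(5 + 0)**2 = 887 - 676*5**2 = 887 - 676*25 = 887 - 16900 = -16013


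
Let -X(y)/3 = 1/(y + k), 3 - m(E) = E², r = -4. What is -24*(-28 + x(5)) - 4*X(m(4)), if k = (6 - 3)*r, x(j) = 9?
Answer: 11388/25 ≈ 455.52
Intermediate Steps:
k = -12 (k = (6 - 3)*(-4) = 3*(-4) = -12)
m(E) = 3 - E²
X(y) = -3/(-12 + y) (X(y) = -3/(y - 12) = -3/(-12 + y))
-24*(-28 + x(5)) - 4*X(m(4)) = -24*(-28 + 9) - (-12)/(-12 + (3 - 1*4²)) = -24*(-19) - (-12)/(-12 + (3 - 1*16)) = 456 - (-12)/(-12 + (3 - 16)) = 456 - (-12)/(-12 - 13) = 456 - (-12)/(-25) = 456 - (-12)*(-1)/25 = 456 - 4*3/25 = 456 - 12/25 = 11388/25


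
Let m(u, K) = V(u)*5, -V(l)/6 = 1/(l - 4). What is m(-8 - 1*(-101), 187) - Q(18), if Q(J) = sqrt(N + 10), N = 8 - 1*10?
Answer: -30/89 - 2*sqrt(2) ≈ -3.1655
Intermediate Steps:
N = -2 (N = 8 - 10 = -2)
V(l) = -6/(-4 + l) (V(l) = -6/(l - 4) = -6/(-4 + l))
Q(J) = 2*sqrt(2) (Q(J) = sqrt(-2 + 10) = sqrt(8) = 2*sqrt(2))
m(u, K) = -30/(-4 + u) (m(u, K) = -6/(-4 + u)*5 = -30/(-4 + u))
m(-8 - 1*(-101), 187) - Q(18) = -30/(-4 + (-8 - 1*(-101))) - 2*sqrt(2) = -30/(-4 + (-8 + 101)) - 2*sqrt(2) = -30/(-4 + 93) - 2*sqrt(2) = -30/89 - 2*sqrt(2)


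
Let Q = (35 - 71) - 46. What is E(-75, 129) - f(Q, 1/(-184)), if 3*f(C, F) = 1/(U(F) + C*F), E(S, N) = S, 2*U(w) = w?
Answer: -37043/489 ≈ -75.753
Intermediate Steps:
U(w) = w/2
Q = -82 (Q = -36 - 46 = -82)
f(C, F) = 1/(3*(F/2 + C*F))
E(-75, 129) - f(Q, 1/(-184)) = -75 - 2/(3*(1/(-184))*(1 + 2*(-82))) = -75 - 2/(3*(-1/184)*(1 - 164)) = -75 - 2*(-184)/(3*(-163)) = -75 - 2*(-184)*(-1)/(3*163) = -75 - 1*368/489 = -75 - 368/489 = -37043/489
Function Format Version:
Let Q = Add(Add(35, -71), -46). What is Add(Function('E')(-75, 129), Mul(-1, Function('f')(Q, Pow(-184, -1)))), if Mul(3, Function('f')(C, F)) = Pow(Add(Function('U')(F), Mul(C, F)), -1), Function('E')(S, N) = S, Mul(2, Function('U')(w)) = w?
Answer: Rational(-37043, 489) ≈ -75.753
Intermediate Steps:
Function('U')(w) = Mul(Rational(1, 2), w)
Q = -82 (Q = Add(-36, -46) = -82)
Function('f')(C, F) = Mul(Rational(1, 3), Pow(Add(Mul(Rational(1, 2), F), Mul(C, F)), -1))
Add(Function('E')(-75, 129), Mul(-1, Function('f')(Q, Pow(-184, -1)))) = Add(-75, Mul(-1, Mul(Rational(2, 3), Pow(Pow(-184, -1), -1), Pow(Add(1, Mul(2, -82)), -1)))) = Add(-75, Mul(-1, Mul(Rational(2, 3), Pow(Rational(-1, 184), -1), Pow(Add(1, -164), -1)))) = Add(-75, Mul(-1, Mul(Rational(2, 3), -184, Pow(-163, -1)))) = Add(-75, Mul(-1, Mul(Rational(2, 3), -184, Rational(-1, 163)))) = Add(-75, Mul(-1, Rational(368, 489))) = Add(-75, Rational(-368, 489)) = Rational(-37043, 489)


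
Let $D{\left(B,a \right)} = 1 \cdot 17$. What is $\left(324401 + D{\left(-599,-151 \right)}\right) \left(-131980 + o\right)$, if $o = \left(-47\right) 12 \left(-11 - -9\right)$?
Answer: $-42450744136$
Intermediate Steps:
$o = 1128$ ($o = - 564 \left(-11 + 9\right) = \left(-564\right) \left(-2\right) = 1128$)
$D{\left(B,a \right)} = 17$
$\left(324401 + D{\left(-599,-151 \right)}\right) \left(-131980 + o\right) = \left(324401 + 17\right) \left(-131980 + 1128\right) = 324418 \left(-130852\right) = -42450744136$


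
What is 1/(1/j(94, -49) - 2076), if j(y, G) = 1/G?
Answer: -1/2125 ≈ -0.00047059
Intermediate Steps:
1/(1/j(94, -49) - 2076) = 1/(1/(1/(-49)) - 2076) = 1/(1/(-1/49) - 2076) = 1/(-49 - 2076) = 1/(-2125) = -1/2125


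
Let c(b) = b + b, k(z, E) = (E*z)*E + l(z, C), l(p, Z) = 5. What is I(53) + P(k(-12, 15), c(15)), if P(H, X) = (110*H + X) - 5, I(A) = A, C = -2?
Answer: -296372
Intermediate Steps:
k(z, E) = 5 + z*E² (k(z, E) = (E*z)*E + 5 = z*E² + 5 = 5 + z*E²)
c(b) = 2*b
P(H, X) = -5 + X + 110*H (P(H, X) = (X + 110*H) - 5 = -5 + X + 110*H)
I(53) + P(k(-12, 15), c(15)) = 53 + (-5 + 2*15 + 110*(5 - 12*15²)) = 53 + (-5 + 30 + 110*(5 - 12*225)) = 53 + (-5 + 30 + 110*(5 - 2700)) = 53 + (-5 + 30 + 110*(-2695)) = 53 + (-5 + 30 - 296450) = 53 - 296425 = -296372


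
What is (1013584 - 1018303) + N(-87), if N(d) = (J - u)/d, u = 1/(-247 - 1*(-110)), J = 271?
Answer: -18760963/3973 ≈ -4722.1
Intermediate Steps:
u = -1/137 (u = 1/(-247 + 110) = 1/(-137) = -1/137 ≈ -0.0072993)
N(d) = 37128/(137*d) (N(d) = (271 - 1*(-1/137))/d = (271 + 1/137)/d = 37128/(137*d))
(1013584 - 1018303) + N(-87) = (1013584 - 1018303) + (37128/137)/(-87) = -4719 + (37128/137)*(-1/87) = -4719 - 12376/3973 = -18760963/3973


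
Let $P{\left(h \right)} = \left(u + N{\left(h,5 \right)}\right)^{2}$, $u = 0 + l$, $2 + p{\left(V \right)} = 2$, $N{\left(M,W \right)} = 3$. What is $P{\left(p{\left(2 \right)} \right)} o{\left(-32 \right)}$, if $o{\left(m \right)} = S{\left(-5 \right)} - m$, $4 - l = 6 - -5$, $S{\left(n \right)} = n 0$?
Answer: $512$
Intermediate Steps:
$p{\left(V \right)} = 0$ ($p{\left(V \right)} = -2 + 2 = 0$)
$S{\left(n \right)} = 0$
$l = -7$ ($l = 4 - \left(6 - -5\right) = 4 - \left(6 + 5\right) = 4 - 11 = -7$)
$u = -7$ ($u = 0 - 7 = -7$)
$P{\left(h \right)} = 16$ ($P{\left(h \right)} = \left(-7 + 3\right)^{2} = \left(-4\right)^{2} = 16$)
$o{\left(m \right)} = - m$ ($o{\left(m \right)} = 0 - m = - m$)
$P{\left(p{\left(2 \right)} \right)} o{\left(-32 \right)} = 16 \left(\left(-1\right) \left(-32\right)\right) = 16 \cdot 32 = 512$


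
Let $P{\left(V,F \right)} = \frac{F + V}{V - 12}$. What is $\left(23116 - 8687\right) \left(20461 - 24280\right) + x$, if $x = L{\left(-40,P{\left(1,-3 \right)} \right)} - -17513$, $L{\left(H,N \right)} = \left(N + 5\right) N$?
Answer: $- \frac{6665507284}{121} \approx -5.5087 \cdot 10^{7}$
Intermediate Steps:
$P{\left(V,F \right)} = \frac{F + V}{-12 + V}$
$L{\left(H,N \right)} = N \left(5 + N\right)$ ($L{\left(H,N \right)} = \left(5 + N\right) N = N \left(5 + N\right)$)
$x = \frac{2119187}{121}$ ($x = \frac{-3 + 1}{-12 + 1} \left(5 + \frac{-3 + 1}{-12 + 1}\right) - -17513 = \frac{1}{-11} \left(-2\right) \left(5 + \frac{1}{-11} \left(-2\right)\right) + 17513 = \left(- \frac{1}{11}\right) \left(-2\right) \left(5 - - \frac{2}{11}\right) + 17513 = \frac{2 \left(5 + \frac{2}{11}\right)}{11} + 17513 = \frac{2}{11} \cdot \frac{57}{11} + 17513 = \frac{114}{121} + 17513 = \frac{2119187}{121} \approx 17514.0$)
$\left(23116 - 8687\right) \left(20461 - 24280\right) + x = \left(23116 - 8687\right) \left(20461 - 24280\right) + \frac{2119187}{121} = 14429 \left(-3819\right) + \frac{2119187}{121} = -55104351 + \frac{2119187}{121} = - \frac{6665507284}{121}$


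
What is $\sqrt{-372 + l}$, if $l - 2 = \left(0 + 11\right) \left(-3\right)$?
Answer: $i \sqrt{403} \approx 20.075 i$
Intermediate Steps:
$l = -31$ ($l = 2 + \left(0 + 11\right) \left(-3\right) = 2 + 11 \left(-3\right) = 2 - 33 = -31$)
$\sqrt{-372 + l} = \sqrt{-372 - 31} = \sqrt{-403} = i \sqrt{403}$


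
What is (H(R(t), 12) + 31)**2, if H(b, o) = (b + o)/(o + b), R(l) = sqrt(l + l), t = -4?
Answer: 1024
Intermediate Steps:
R(l) = sqrt(2)*sqrt(l) (R(l) = sqrt(2*l) = sqrt(2)*sqrt(l))
H(b, o) = 1 (H(b, o) = (b + o)/(b + o) = 1)
(H(R(t), 12) + 31)**2 = (1 + 31)**2 = 32**2 = 1024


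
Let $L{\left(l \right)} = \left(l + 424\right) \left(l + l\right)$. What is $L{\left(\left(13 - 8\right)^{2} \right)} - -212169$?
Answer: $234619$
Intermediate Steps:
$L{\left(l \right)} = 2 l \left(424 + l\right)$ ($L{\left(l \right)} = \left(424 + l\right) 2 l = 2 l \left(424 + l\right)$)
$L{\left(\left(13 - 8\right)^{2} \right)} - -212169 = 2 \left(13 - 8\right)^{2} \left(424 + \left(13 - 8\right)^{2}\right) - -212169 = 2 \cdot 5^{2} \left(424 + 5^{2}\right) + 212169 = 2 \cdot 25 \left(424 + 25\right) + 212169 = 2 \cdot 25 \cdot 449 + 212169 = 22450 + 212169 = 234619$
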